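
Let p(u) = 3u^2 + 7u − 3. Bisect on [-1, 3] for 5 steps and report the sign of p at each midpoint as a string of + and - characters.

p(1) = 7 > 0, so the root lies in [-1, 1]
p(0) = -3 < 0, so the root lies in [0, 1]
p(0.5) = 1.25 > 0, so the root lies in [0, 0.5]
p(0.25) = -1.0625 < 0, so the root lies in [0.25, 0.5]
p(0.375) = 0.0469 > 0, so the root lies in [0.25, 0.375]

+-+-+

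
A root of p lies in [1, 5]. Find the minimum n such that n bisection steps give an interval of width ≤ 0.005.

Width after n steps is 4/2^n. Need 2^n ≥ 4/0.005 = 800.
2^9 = 512 < 800 ≤ 2^10 = 1024, so n = 10.

10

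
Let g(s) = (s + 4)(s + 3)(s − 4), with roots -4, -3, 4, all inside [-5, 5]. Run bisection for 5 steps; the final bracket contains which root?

4

m = 0, g(m) = -48 (−); new bracket [0, 5]
m = 2.5, g(m) = -53.625 (−); new bracket [2.5, 5]
m = 3.75, g(m) = -13.078125 (−); new bracket [3.75, 5]
m = 4.375, g(m) = 23.1621 (+); new bracket [3.75, 4.375]
m = 4.0625, g(m) = 3.5588 (+); new bracket [3.75, 4.0625]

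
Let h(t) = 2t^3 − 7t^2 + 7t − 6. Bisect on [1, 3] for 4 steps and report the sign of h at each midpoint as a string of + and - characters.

h(2) = -4 < 0, so the root lies in [2, 3]
h(2.5) = -1 < 0, so the root lies in [2.5, 3]
h(2.75) = 1.90625 > 0, so the root lies in [2.5, 2.75]
h(2.625) = 0.3164 > 0, so the root lies in [2.5, 2.625]

--++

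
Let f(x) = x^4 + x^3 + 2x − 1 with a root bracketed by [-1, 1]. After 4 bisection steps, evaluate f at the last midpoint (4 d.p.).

f(0) = -1 < 0, so the root lies in [0, 1]
f(0.5) = 0.1875 > 0, so the root lies in [0, 0.5]
f(0.25) = -0.480469 < 0, so the root lies in [0.25, 0.5]
f(0.375) = -0.1775 < 0, so the root lies in [0.375, 0.5]

-0.1775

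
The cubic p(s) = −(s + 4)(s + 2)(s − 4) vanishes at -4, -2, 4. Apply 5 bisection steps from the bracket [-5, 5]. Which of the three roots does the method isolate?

4

m = 0, p(m) = 32 (+); new bracket [0, 5]
m = 2.5, p(m) = 43.875 (+); new bracket [2.5, 5]
m = 3.75, p(m) = 11.140625 (+); new bracket [3.75, 5]
m = 4.375, p(m) = -20.0215 (−); new bracket [3.75, 4.375]
m = 4.0625, p(m) = -3.0549 (−); new bracket [3.75, 4.0625]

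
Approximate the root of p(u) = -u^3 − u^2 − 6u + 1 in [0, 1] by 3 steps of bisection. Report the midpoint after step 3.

u = 0.5 gives p = -2.375, negative; keep [0, 0.5]
u = 0.25 gives p = -0.578125, negative; keep [0, 0.25]
u = 0.125 gives p = 0.232422, positive; keep [0.125, 0.25]

0.125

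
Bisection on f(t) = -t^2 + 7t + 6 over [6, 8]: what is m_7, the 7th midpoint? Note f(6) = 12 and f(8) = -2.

7.765625

m = 7, f(m) = 6 (+); new bracket [7, 8]
m = 7.5, f(m) = 2.25 (+); new bracket [7.5, 8]
m = 7.75, f(m) = 0.1875 (+); new bracket [7.75, 8]
m = 7.875, f(m) = -0.8906 (−); new bracket [7.75, 7.875]
m = 7.8125, f(m) = -0.3477 (−); new bracket [7.75, 7.8125]
m = 7.78125, f(m) = -0.0791 (−); new bracket [7.75, 7.78125]
m = 7.765625, f(m) = 0.0544 (+); new bracket [7.765625, 7.78125]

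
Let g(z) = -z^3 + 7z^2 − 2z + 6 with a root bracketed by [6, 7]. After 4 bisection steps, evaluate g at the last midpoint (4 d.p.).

m = 6.5, g(m) = 14.125 (+); new bracket [6.5, 7]
m = 6.75, g(m) = 3.890625 (+); new bracket [6.75, 7]
m = 6.875, g(m) = -1.841797 (−); new bracket [6.75, 6.875]
m = 6.8125, g(m) = 1.0769 (+); new bracket [6.8125, 6.875]

1.0769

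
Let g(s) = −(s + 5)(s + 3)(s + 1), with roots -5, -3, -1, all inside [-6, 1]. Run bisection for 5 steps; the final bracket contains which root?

-1

s = -2.5 gives g = 1.875, positive; keep [-2.5, 1]
s = -0.75 gives g = -2.390625, negative; keep [-2.5, -0.75]
s = -1.625 gives g = 2.900391, positive; keep [-1.625, -0.75]
s = -1.1875 gives g = 1.2957, positive; keep [-1.1875, -0.75]
s = -0.96875 gives g = -0.2559, negative; keep [-1.1875, -0.96875]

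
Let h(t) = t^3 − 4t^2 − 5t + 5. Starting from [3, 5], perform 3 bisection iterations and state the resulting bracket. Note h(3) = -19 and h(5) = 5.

[4.75, 5]

m = 4, h(m) = -15 (−); new bracket [4, 5]
m = 4.5, h(m) = -7.375 (−); new bracket [4.5, 5]
m = 4.75, h(m) = -1.828125 (−); new bracket [4.75, 5]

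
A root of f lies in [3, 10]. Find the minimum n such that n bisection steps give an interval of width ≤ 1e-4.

17

Width after n steps is 7/2^n. Need 2^n ≥ 7/1e-4 = 70000.
2^16 = 65536 < 70000 ≤ 2^17 = 131072, so n = 17.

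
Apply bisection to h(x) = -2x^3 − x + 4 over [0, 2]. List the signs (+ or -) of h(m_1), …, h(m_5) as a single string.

x = 1 gives h = 1, positive; keep [1, 2]
x = 1.5 gives h = -4.25, negative; keep [1, 1.5]
x = 1.25 gives h = -1.15625, negative; keep [1, 1.25]
x = 1.125 gives h = 0.0273, positive; keep [1.125, 1.25]
x = 1.1875 gives h = -0.5366, negative; keep [1.125, 1.1875]

+--+-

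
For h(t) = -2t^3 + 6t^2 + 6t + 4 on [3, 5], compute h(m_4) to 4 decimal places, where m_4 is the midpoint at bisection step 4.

h(4) = -4 < 0, so the root lies in [3, 4]
h(3.5) = 12.75 > 0, so the root lies in [3.5, 4]
h(3.75) = 5.40625 > 0, so the root lies in [3.75, 4]
h(3.875) = 0.9727 > 0, so the root lies in [3.875, 4]

0.9727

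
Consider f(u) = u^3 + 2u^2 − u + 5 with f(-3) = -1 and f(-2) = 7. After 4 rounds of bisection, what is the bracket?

midpoint -2.5: f = 4.375 > 0 → [-3, -2.5]
midpoint -2.75: f = 2.078125 > 0 → [-3, -2.75]
midpoint -2.875: f = 0.642578 > 0 → [-3, -2.875]
midpoint -2.9375: f = -0.1521 < 0 → [-2.9375, -2.875]

[-2.9375, -2.875]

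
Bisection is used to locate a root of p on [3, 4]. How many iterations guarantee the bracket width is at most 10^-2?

Width after n steps is 1/2^n. Need 2^n ≥ 1/10^-2 = 100.
2^6 = 64 < 100 ≤ 2^7 = 128, so n = 7.

7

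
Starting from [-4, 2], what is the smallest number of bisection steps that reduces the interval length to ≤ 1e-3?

13

Width after n steps is 6/2^n. Need 2^n ≥ 6/1e-3 = 6000.
2^12 = 4096 < 6000 ≤ 2^13 = 8192, so n = 13.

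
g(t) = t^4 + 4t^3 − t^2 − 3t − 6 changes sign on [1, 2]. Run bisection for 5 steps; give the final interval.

midpoint 1.5: g = 5.8125 > 0 → [1, 1.5]
midpoint 1.25: g = -1.058594 < 0 → [1.25, 1.5]
midpoint 1.375: g = 1.957275 > 0 → [1.25, 1.375]
midpoint 1.3125: g = 0.3513 > 0 → [1.25, 1.3125]
midpoint 1.28125: g = -0.3773 < 0 → [1.28125, 1.3125]

[1.28125, 1.3125]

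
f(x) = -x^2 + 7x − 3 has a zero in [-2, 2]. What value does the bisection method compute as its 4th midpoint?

0.25

x = 0 gives f = -3, negative; keep [0, 2]
x = 1 gives f = 3, positive; keep [0, 1]
x = 0.5 gives f = 0.25, positive; keep [0, 0.5]
x = 0.25 gives f = -1.3125, negative; keep [0.25, 0.5]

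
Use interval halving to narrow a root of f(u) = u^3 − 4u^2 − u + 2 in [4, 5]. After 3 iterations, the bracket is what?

[4, 4.125]

u = 4.5 gives f = 7.625, positive; keep [4, 4.5]
u = 4.25 gives f = 2.265625, positive; keep [4, 4.25]
u = 4.125 gives f = 0.001953, positive; keep [4, 4.125]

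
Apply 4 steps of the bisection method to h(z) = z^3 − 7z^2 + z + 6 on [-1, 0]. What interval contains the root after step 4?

h(-0.5) = 3.625 > 0, so the root lies in [-1, -0.5]
h(-0.75) = 0.890625 > 0, so the root lies in [-1, -0.75]
h(-0.875) = -0.904297 < 0, so the root lies in [-0.875, -0.75]
h(-0.8125) = 0.03 > 0, so the root lies in [-0.875, -0.8125]

[-0.875, -0.8125]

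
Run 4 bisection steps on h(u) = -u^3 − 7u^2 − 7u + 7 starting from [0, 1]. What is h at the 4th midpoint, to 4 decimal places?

0.6697

h(0.5) = 1.625 > 0, so the root lies in [0.5, 1]
h(0.75) = -2.609375 < 0, so the root lies in [0.5, 0.75]
h(0.625) = -0.353516 < 0, so the root lies in [0.5, 0.625]
h(0.5625) = 0.6697 > 0, so the root lies in [0.5625, 0.625]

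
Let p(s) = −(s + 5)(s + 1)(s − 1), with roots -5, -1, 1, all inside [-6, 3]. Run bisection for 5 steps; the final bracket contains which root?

-5

midpoint -1.5: p = -4.375 < 0 → [-6, -1.5]
midpoint -3.75: p = -16.328125 < 0 → [-6, -3.75]
midpoint -4.875: p = -2.845703 < 0 → [-6, -4.875]
midpoint -5.4375: p = 12.4978 > 0 → [-5.4375, -4.875]
midpoint -5.15625: p = 3.998 > 0 → [-5.15625, -4.875]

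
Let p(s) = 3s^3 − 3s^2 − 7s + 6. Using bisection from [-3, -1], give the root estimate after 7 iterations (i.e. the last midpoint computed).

p(-2) = -16 < 0, so the root lies in [-2, -1]
p(-1.5) = -0.375 < 0, so the root lies in [-1.5, -1]
p(-1.25) = 4.203125 > 0, so the root lies in [-1.5, -1.25]
p(-1.375) = 2.1543 > 0, so the root lies in [-1.5, -1.375]
p(-1.4375) = 0.9519 > 0, so the root lies in [-1.5, -1.4375]
p(-1.46875) = 0.3043 > 0, so the root lies in [-1.5, -1.46875]
p(-1.484375) = -0.0314 < 0, so the root lies in [-1.484375, -1.46875]

-1.484375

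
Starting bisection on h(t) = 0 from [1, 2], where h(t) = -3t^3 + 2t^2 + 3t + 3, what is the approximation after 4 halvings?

1.6875

midpoint 1.5: h = 1.875 > 0 → [1.5, 2]
midpoint 1.75: h = -1.703125 < 0 → [1.5, 1.75]
midpoint 1.625: h = 0.283203 > 0 → [1.625, 1.75]
midpoint 1.6875: h = -0.6584 < 0 → [1.625, 1.6875]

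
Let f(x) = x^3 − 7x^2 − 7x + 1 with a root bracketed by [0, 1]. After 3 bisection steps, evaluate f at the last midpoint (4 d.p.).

0.0176

f(0.5) = -4.125 < 0, so the root lies in [0, 0.5]
f(0.25) = -1.171875 < 0, so the root lies in [0, 0.25]
f(0.125) = 0.017578 > 0, so the root lies in [0.125, 0.25]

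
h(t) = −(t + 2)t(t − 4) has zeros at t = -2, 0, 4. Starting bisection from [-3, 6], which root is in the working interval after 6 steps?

t = 1.5 gives h = 13.125, positive; keep [1.5, 6]
t = 3.75 gives h = 5.390625, positive; keep [3.75, 6]
t = 4.875 gives h = -29.326172, negative; keep [3.75, 4.875]
t = 4.3125 gives h = -8.5071, negative; keep [3.75, 4.3125]
t = 4.03125 gives h = -0.7598, negative; keep [3.75, 4.03125]
t = 3.890625 gives h = 2.5067, positive; keep [3.890625, 4.03125]

4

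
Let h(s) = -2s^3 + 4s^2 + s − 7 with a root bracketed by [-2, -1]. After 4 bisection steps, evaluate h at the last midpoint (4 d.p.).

0.8022

midpoint -1.5: h = 7.25 > 0 → [-1.5, -1]
midpoint -1.25: h = 1.90625 > 0 → [-1.25, -1]
midpoint -1.125: h = -0.214844 < 0 → [-1.25, -1.125]
midpoint -1.1875: h = 0.8022 > 0 → [-1.1875, -1.125]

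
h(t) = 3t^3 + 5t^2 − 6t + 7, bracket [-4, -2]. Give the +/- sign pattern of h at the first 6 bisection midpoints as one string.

m = -3, h(m) = -11 (−); new bracket [-3, -2]
m = -2.5, h(m) = 6.375 (+); new bracket [-3, -2.5]
m = -2.75, h(m) = -1.078125 (−); new bracket [-2.75, -2.5]
m = -2.625, h(m) = 2.9395 (+); new bracket [-2.75, -2.625]
m = -2.6875, h(m) = 1.0056 (+); new bracket [-2.75, -2.6875]
m = -2.71875, h(m) = -0.0172 (−); new bracket [-2.71875, -2.6875]

-+-++-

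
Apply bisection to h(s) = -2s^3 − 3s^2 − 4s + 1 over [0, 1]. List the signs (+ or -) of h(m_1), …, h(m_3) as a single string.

--+

midpoint 0.5: h = -2 < 0 → [0, 0.5]
midpoint 0.25: h = -0.21875 < 0 → [0, 0.25]
midpoint 0.125: h = 0.449219 > 0 → [0.125, 0.25]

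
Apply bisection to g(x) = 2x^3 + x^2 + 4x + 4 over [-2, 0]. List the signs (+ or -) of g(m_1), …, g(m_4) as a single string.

-++-

g(-1) = -1 < 0, so the root lies in [-1, 0]
g(-0.5) = 2 > 0, so the root lies in [-1, -0.5]
g(-0.75) = 0.71875 > 0, so the root lies in [-1, -0.75]
g(-0.875) = -0.0742 < 0, so the root lies in [-0.875, -0.75]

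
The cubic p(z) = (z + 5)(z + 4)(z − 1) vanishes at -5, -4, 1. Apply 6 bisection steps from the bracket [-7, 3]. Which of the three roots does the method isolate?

1

midpoint -2: p = -18 < 0 → [-2, 3]
midpoint 0.5: p = -12.375 < 0 → [0.5, 3]
midpoint 1.75: p = 29.109375 > 0 → [0.5, 1.75]
midpoint 1.125: p = 3.9238 > 0 → [0.5, 1.125]
midpoint 0.8125: p = -5.2449 < 0 → [0.8125, 1.125]
midpoint 0.96875: p = -0.9268 < 0 → [0.96875, 1.125]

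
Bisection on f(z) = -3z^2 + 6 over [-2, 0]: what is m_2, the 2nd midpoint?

-1.5

midpoint -1: f = 3 > 0 → [-2, -1]
midpoint -1.5: f = -0.75 < 0 → [-1.5, -1]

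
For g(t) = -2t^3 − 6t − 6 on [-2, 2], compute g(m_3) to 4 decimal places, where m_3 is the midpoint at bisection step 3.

-2.7500

midpoint 0: g = -6 < 0 → [-2, 0]
midpoint -1: g = 2 > 0 → [-1, 0]
midpoint -0.5: g = -2.75 < 0 → [-1, -0.5]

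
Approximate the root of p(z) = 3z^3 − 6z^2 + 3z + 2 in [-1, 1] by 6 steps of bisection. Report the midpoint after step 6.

m = 0, p(m) = 2 (+); new bracket [-1, 0]
m = -0.5, p(m) = -1.375 (−); new bracket [-0.5, 0]
m = -0.25, p(m) = 0.828125 (+); new bracket [-0.5, -0.25]
m = -0.375, p(m) = -0.127 (−); new bracket [-0.375, -0.25]
m = -0.3125, p(m) = 0.385 (+); new bracket [-0.375, -0.3125]
m = -0.34375, p(m) = 0.1379 (+); new bracket [-0.375, -0.34375]

-0.34375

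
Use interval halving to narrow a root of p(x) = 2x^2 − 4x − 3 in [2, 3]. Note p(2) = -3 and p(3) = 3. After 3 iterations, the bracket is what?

midpoint 2.5: p = -0.5 < 0 → [2.5, 3]
midpoint 2.75: p = 1.125 > 0 → [2.5, 2.75]
midpoint 2.625: p = 0.28125 > 0 → [2.5, 2.625]

[2.5, 2.625]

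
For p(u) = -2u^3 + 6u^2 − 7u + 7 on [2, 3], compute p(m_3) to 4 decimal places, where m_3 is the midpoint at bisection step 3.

0.0273

u = 2.5 gives p = -4.25, negative; keep [2, 2.5]
u = 2.25 gives p = -1.15625, negative; keep [2, 2.25]
u = 2.125 gives p = 0.027344, positive; keep [2.125, 2.25]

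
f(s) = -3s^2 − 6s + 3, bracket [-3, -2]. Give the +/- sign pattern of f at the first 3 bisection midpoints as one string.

s = -2.5 gives f = -0.75, negative; keep [-2.5, -2]
s = -2.25 gives f = 1.3125, positive; keep [-2.5, -2.25]
s = -2.375 gives f = 0.328125, positive; keep [-2.5, -2.375]

-++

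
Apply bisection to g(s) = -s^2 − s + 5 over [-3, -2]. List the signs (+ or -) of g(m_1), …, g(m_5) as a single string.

m = -2.5, g(m) = 1.25 (+); new bracket [-3, -2.5]
m = -2.75, g(m) = 0.1875 (+); new bracket [-3, -2.75]
m = -2.875, g(m) = -0.390625 (−); new bracket [-2.875, -2.75]
m = -2.8125, g(m) = -0.0977 (−); new bracket [-2.8125, -2.75]
m = -2.78125, g(m) = 0.0459 (+); new bracket [-2.8125, -2.78125]

++--+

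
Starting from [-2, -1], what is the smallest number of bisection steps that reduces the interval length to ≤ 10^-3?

10

Width after n steps is 1/2^n. Need 2^n ≥ 1/10^-3 = 1000.
2^9 = 512 < 1000 ≤ 2^10 = 1024, so n = 10.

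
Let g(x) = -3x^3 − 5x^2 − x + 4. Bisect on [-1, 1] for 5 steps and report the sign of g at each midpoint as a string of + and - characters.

++-+-

midpoint 0: g = 4 > 0 → [0, 1]
midpoint 0.5: g = 1.875 > 0 → [0.5, 1]
midpoint 0.75: g = -0.828125 < 0 → [0.5, 0.75]
midpoint 0.625: g = 0.6895 > 0 → [0.625, 0.75]
midpoint 0.6875: g = -0.0256 < 0 → [0.625, 0.6875]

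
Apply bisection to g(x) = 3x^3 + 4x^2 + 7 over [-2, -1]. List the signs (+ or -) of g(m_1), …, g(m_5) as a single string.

++++-

x = -1.5 gives g = 5.875, positive; keep [-2, -1.5]
x = -1.75 gives g = 3.171875, positive; keep [-2, -1.75]
x = -1.875 gives g = 1.287109, positive; keep [-2, -1.875]
x = -1.9375 gives g = 0.196, positive; keep [-2, -1.9375]
x = -1.96875 gives g = -0.3886, negative; keep [-1.96875, -1.9375]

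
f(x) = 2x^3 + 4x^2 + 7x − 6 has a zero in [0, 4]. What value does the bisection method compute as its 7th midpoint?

m = 2, f(m) = 40 (+); new bracket [0, 2]
m = 1, f(m) = 7 (+); new bracket [0, 1]
m = 0.5, f(m) = -1.25 (−); new bracket [0.5, 1]
m = 0.75, f(m) = 2.3438 (+); new bracket [0.5, 0.75]
m = 0.625, f(m) = 0.4258 (+); new bracket [0.5, 0.625]
m = 0.5625, f(m) = -0.4409 (−); new bracket [0.5625, 0.625]
m = 0.59375, f(m) = -0.015 (−); new bracket [0.59375, 0.625]

0.59375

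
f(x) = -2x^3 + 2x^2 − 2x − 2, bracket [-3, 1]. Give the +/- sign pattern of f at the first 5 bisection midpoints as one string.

+--++

midpoint -1: f = 4 > 0 → [-1, 1]
midpoint 0: f = -2 < 0 → [-1, 0]
midpoint -0.5: f = -0.25 < 0 → [-1, -0.5]
midpoint -0.75: f = 1.4688 > 0 → [-0.75, -0.5]
midpoint -0.625: f = 0.5195 > 0 → [-0.625, -0.5]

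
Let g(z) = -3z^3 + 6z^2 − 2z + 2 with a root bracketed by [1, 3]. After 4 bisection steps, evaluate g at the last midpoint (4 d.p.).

-0.4316

z = 2 gives g = -2, negative; keep [1, 2]
z = 1.5 gives g = 2.375, positive; keep [1.5, 2]
z = 1.75 gives g = 0.796875, positive; keep [1.75, 2]
z = 1.875 gives g = -0.4316, negative; keep [1.75, 1.875]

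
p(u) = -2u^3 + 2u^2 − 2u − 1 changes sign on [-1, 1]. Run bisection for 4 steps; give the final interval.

midpoint 0: p = -1 < 0 → [-1, 0]
midpoint -0.5: p = 0.75 > 0 → [-0.5, 0]
midpoint -0.25: p = -0.34375 < 0 → [-0.5, -0.25]
midpoint -0.375: p = 0.1367 > 0 → [-0.375, -0.25]

[-0.375, -0.25]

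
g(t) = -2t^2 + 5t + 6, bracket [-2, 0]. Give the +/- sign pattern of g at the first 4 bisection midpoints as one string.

-+++

m = -1, g(m) = -1 (−); new bracket [-1, 0]
m = -0.5, g(m) = 3 (+); new bracket [-1, -0.5]
m = -0.75, g(m) = 1.125 (+); new bracket [-1, -0.75]
m = -0.875, g(m) = 0.0938 (+); new bracket [-1, -0.875]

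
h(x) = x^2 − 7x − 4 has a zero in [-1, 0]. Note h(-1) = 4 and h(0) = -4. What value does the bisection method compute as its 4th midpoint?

-0.5625

midpoint -0.5: h = -0.25 < 0 → [-1, -0.5]
midpoint -0.75: h = 1.8125 > 0 → [-0.75, -0.5]
midpoint -0.625: h = 0.765625 > 0 → [-0.625, -0.5]
midpoint -0.5625: h = 0.2539 > 0 → [-0.5625, -0.5]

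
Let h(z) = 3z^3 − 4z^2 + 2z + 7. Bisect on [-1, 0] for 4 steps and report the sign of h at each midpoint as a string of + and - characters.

midpoint -0.5: h = 4.625 > 0 → [-1, -0.5]
midpoint -0.75: h = 1.984375 > 0 → [-1, -0.75]
midpoint -0.875: h = 0.177734 > 0 → [-1, -0.875]
midpoint -0.9375: h = -0.8625 < 0 → [-0.9375, -0.875]

+++-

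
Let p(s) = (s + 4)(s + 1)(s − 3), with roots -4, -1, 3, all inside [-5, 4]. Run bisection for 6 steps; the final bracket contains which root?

m = -0.5, p(m) = -6.125 (−); new bracket [-0.5, 4]
m = 1.75, p(m) = -19.765625 (−); new bracket [1.75, 4]
m = 2.875, p(m) = -3.330078 (−); new bracket [2.875, 4]
m = 3.4375, p(m) = 14.4392 (+); new bracket [2.875, 3.4375]
m = 3.15625, p(m) = 4.6474 (+); new bracket [2.875, 3.15625]
m = 3.015625, p(m) = 0.4402 (+); new bracket [2.875, 3.015625]

3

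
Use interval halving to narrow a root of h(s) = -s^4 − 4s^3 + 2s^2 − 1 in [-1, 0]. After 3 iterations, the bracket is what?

[-0.625, -0.5]

s = -0.5 gives h = -0.0625, negative; keep [-1, -0.5]
s = -0.75 gives h = 1.496094, positive; keep [-0.75, -0.5]
s = -0.625 gives h = 0.605225, positive; keep [-0.625, -0.5]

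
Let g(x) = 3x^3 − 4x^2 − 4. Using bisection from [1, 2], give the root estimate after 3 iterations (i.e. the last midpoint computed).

x = 1.5 gives g = -2.875, negative; keep [1.5, 2]
x = 1.75 gives g = -0.171875, negative; keep [1.75, 2]
x = 1.875 gives g = 1.712891, positive; keep [1.75, 1.875]

1.875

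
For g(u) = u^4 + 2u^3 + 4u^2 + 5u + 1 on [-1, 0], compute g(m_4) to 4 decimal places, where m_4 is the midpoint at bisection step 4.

midpoint -0.5: g = -0.6875 < 0 → [-0.5, 0]
midpoint -0.25: g = -0.027344 < 0 → [-0.25, 0]
midpoint -0.125: g = 0.433838 > 0 → [-0.25, -0.125]
midpoint -0.1875: g = 0.1912 > 0 → [-0.25, -0.1875]

0.1912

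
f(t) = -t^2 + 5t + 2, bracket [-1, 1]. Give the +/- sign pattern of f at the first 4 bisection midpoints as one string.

+-+-

midpoint 0: f = 2 > 0 → [-1, 0]
midpoint -0.5: f = -0.75 < 0 → [-0.5, 0]
midpoint -0.25: f = 0.6875 > 0 → [-0.5, -0.25]
midpoint -0.375: f = -0.0156 < 0 → [-0.375, -0.25]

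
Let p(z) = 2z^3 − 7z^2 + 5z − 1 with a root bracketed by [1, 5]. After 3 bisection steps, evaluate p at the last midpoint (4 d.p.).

-1.0000

midpoint 3: p = 5 > 0 → [1, 3]
midpoint 2: p = -3 < 0 → [2, 3]
midpoint 2.5: p = -1 < 0 → [2.5, 3]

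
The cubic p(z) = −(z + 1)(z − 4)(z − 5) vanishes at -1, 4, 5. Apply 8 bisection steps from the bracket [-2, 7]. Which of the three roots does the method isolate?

-1

p(2.5) = -13.125 < 0, so the root lies in [-2, 2.5]
p(0.25) = -22.265625 < 0, so the root lies in [-2, 0.25]
p(-0.875) = -3.580078 < 0, so the root lies in [-2, -0.875]
p(-1.4375) = 15.3142 > 0, so the root lies in [-1.4375, -0.875]
p(-1.15625) = 4.9599 > 0, so the root lies in [-1.15625, -0.875]
p(-1.015625) = 0.4714 > 0, so the root lies in [-1.015625, -0.875]
p(-0.9453125) = -1.6079 < 0, so the root lies in [-1.015625, -0.9453125]
p(-0.98046875) = -0.5817 < 0, so the root lies in [-1.015625, -0.98046875]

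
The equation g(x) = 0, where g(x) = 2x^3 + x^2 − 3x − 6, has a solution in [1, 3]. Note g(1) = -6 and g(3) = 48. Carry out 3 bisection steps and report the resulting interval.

g(2) = 8 > 0, so the root lies in [1, 2]
g(1.5) = -1.5 < 0, so the root lies in [1.5, 2]
g(1.75) = 2.53125 > 0, so the root lies in [1.5, 1.75]

[1.5, 1.75]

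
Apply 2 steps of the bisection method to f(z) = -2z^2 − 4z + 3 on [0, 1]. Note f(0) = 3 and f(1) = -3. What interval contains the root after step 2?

[0.5, 0.75]

m = 0.5, f(m) = 0.5 (+); new bracket [0.5, 1]
m = 0.75, f(m) = -1.125 (−); new bracket [0.5, 0.75]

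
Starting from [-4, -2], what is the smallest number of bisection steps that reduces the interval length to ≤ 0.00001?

18

Width after n steps is 2/2^n. Need 2^n ≥ 2/0.00001 = 200000.
2^17 = 131072 < 200000 ≤ 2^18 = 262144, so n = 18.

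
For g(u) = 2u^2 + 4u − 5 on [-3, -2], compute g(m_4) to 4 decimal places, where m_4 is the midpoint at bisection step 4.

-0.4297

g(-2.5) = -2.5 < 0, so the root lies in [-3, -2.5]
g(-2.75) = -0.875 < 0, so the root lies in [-3, -2.75]
g(-2.875) = 0.03125 > 0, so the root lies in [-2.875, -2.75]
g(-2.8125) = -0.4297 < 0, so the root lies in [-2.875, -2.8125]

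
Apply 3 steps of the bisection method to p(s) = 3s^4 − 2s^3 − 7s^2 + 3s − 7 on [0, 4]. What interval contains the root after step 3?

[1.5, 2]

p(2) = 3 > 0, so the root lies in [0, 2]
p(1) = -10 < 0, so the root lies in [1, 2]
p(1.5) = -9.8125 < 0, so the root lies in [1.5, 2]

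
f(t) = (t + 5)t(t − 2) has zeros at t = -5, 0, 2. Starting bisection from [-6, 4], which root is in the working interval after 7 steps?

midpoint -1: f = 12 > 0 → [-6, -1]
midpoint -3.5: f = 28.875 > 0 → [-6, -3.5]
midpoint -4.75: f = 8.015625 > 0 → [-6, -4.75]
midpoint -5.375: f = -14.8652 < 0 → [-5.375, -4.75]
midpoint -5.0625: f = -2.2346 < 0 → [-5.0625, -4.75]
midpoint -4.90625: f = 3.1766 > 0 → [-5.0625, -4.90625]
midpoint -4.984375: f = 0.5439 > 0 → [-5.0625, -4.984375]

-5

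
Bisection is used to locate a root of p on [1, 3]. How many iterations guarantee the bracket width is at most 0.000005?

19

Width after n steps is 2/2^n. Need 2^n ≥ 2/0.000005 = 400000.
2^18 = 262144 < 400000 ≤ 2^19 = 524288, so n = 19.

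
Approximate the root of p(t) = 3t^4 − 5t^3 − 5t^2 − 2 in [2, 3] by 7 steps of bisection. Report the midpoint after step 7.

t = 2.5 gives p = 5.8125, positive; keep [2, 2.5]
t = 2.25 gives p = -7.378906, negative; keep [2.25, 2.5]
t = 2.375 gives p = -1.735596, negative; keep [2.375, 2.5]
t = 2.4375 gives p = 1.783, positive; keep [2.375, 2.4375]
t = 2.40625 gives p = -0.0379, negative; keep [2.40625, 2.4375]
t = 2.421875 gives p = 0.8568, positive; keep [2.40625, 2.421875]
t = 2.4140625 gives p = 0.4056, positive; keep [2.40625, 2.4140625]

2.4140625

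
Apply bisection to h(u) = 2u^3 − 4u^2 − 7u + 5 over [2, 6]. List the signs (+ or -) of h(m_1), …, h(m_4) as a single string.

midpoint 4: h = 41 > 0 → [2, 4]
midpoint 3: h = 2 > 0 → [2, 3]
midpoint 2.5: h = -6.25 < 0 → [2.5, 3]
midpoint 2.75: h = -2.9062 < 0 → [2.75, 3]

++--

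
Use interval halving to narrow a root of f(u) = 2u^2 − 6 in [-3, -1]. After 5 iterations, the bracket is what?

midpoint -2: f = 2 > 0 → [-2, -1]
midpoint -1.5: f = -1.5 < 0 → [-2, -1.5]
midpoint -1.75: f = 0.125 > 0 → [-1.75, -1.5]
midpoint -1.625: f = -0.7188 < 0 → [-1.75, -1.625]
midpoint -1.6875: f = -0.3047 < 0 → [-1.75, -1.6875]

[-1.75, -1.6875]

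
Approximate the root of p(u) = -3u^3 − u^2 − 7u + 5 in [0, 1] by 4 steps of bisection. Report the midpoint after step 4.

0.5625

midpoint 0.5: p = 0.875 > 0 → [0.5, 1]
midpoint 0.75: p = -2.078125 < 0 → [0.5, 0.75]
midpoint 0.625: p = -0.498047 < 0 → [0.5, 0.625]
midpoint 0.5625: p = 0.2122 > 0 → [0.5625, 0.625]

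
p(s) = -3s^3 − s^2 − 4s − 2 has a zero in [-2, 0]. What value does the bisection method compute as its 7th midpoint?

-0.484375

m = -1, p(m) = 4 (+); new bracket [-1, 0]
m = -0.5, p(m) = 0.125 (+); new bracket [-0.5, 0]
m = -0.25, p(m) = -1.015625 (−); new bracket [-0.5, -0.25]
m = -0.375, p(m) = -0.4824 (−); new bracket [-0.5, -0.375]
m = -0.4375, p(m) = -0.1902 (−); new bracket [-0.5, -0.4375]
m = -0.46875, p(m) = -0.0357 (−); new bracket [-0.5, -0.46875]
m = -0.484375, p(m) = 0.0438 (+); new bracket [-0.484375, -0.46875]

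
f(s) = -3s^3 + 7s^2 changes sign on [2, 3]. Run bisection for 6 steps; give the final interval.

[2.328125, 2.34375]

s = 2.5 gives f = -3.125, negative; keep [2, 2.5]
s = 2.25 gives f = 1.265625, positive; keep [2.25, 2.5]
s = 2.375 gives f = -0.705078, negative; keep [2.25, 2.375]
s = 2.3125 gives f = 0.3342, positive; keep [2.3125, 2.375]
s = 2.34375 gives f = -0.1717, negative; keep [2.3125, 2.34375]
s = 2.328125 gives f = 0.0847, positive; keep [2.328125, 2.34375]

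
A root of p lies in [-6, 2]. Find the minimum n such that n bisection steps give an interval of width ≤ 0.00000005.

Width after n steps is 8/2^n. Need 2^n ≥ 8/0.00000005 = 160000000.
2^27 = 134217728 < 160000000 ≤ 2^28 = 268435456, so n = 28.

28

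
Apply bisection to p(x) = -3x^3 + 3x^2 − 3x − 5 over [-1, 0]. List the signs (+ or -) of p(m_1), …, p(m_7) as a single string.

x = -0.5 gives p = -2.375, negative; keep [-1, -0.5]
x = -0.75 gives p = 0.203125, positive; keep [-0.75, -0.5]
x = -0.625 gives p = -1.220703, negative; keep [-0.75, -0.625]
x = -0.6875 gives p = -0.5447, negative; keep [-0.75, -0.6875]
x = -0.71875 gives p = -0.18, negative; keep [-0.75, -0.71875]
x = -0.734375 gives p = 0.0092, positive; keep [-0.734375, -0.71875]
x = -0.7265625 gives p = -0.086, negative; keep [-0.734375, -0.7265625]

-+---+-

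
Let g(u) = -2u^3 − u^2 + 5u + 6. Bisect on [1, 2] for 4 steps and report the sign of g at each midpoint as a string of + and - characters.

m = 1.5, g(m) = 4.5 (+); new bracket [1.5, 2]
m = 1.75, g(m) = 0.96875 (+); new bracket [1.75, 2]
m = 1.875, g(m) = -1.324219 (−); new bracket [1.75, 1.875]
m = 1.8125, g(m) = -0.1313 (−); new bracket [1.75, 1.8125]

++--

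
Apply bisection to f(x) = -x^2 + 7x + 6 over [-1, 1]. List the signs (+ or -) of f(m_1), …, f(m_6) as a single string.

+++---

midpoint 0: f = 6 > 0 → [-1, 0]
midpoint -0.5: f = 2.25 > 0 → [-1, -0.5]
midpoint -0.75: f = 0.1875 > 0 → [-1, -0.75]
midpoint -0.875: f = -0.8906 < 0 → [-0.875, -0.75]
midpoint -0.8125: f = -0.3477 < 0 → [-0.8125, -0.75]
midpoint -0.78125: f = -0.0791 < 0 → [-0.78125, -0.75]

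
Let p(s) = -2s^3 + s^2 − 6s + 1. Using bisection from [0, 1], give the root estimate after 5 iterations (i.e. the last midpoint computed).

0.15625

s = 0.5 gives p = -2, negative; keep [0, 0.5]
s = 0.25 gives p = -0.46875, negative; keep [0, 0.25]
s = 0.125 gives p = 0.261719, positive; keep [0.125, 0.25]
s = 0.1875 gives p = -0.103, negative; keep [0.125, 0.1875]
s = 0.15625 gives p = 0.0793, positive; keep [0.15625, 0.1875]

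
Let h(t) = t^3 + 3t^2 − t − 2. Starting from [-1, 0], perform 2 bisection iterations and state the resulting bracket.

midpoint -0.5: h = -0.875 < 0 → [-1, -0.5]
midpoint -0.75: h = 0.015625 > 0 → [-0.75, -0.5]

[-0.75, -0.5]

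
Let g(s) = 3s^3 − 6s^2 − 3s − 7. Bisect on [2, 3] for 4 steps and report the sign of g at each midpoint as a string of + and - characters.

midpoint 2.5: g = -5.125 < 0 → [2.5, 3]
midpoint 2.75: g = 1.765625 > 0 → [2.5, 2.75]
midpoint 2.625: g = -1.955078 < 0 → [2.625, 2.75]
midpoint 2.6875: g = -0.1658 < 0 → [2.6875, 2.75]

-+--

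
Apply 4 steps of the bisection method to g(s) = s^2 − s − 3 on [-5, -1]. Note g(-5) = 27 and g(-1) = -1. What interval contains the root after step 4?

[-1.5, -1.25]

m = -3, g(m) = 9 (+); new bracket [-3, -1]
m = -2, g(m) = 3 (+); new bracket [-2, -1]
m = -1.5, g(m) = 0.75 (+); new bracket [-1.5, -1]
m = -1.25, g(m) = -0.1875 (−); new bracket [-1.5, -1.25]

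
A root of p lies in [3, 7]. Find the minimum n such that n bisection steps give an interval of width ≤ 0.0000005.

Width after n steps is 4/2^n. Need 2^n ≥ 4/0.0000005 = 8000000.
2^22 = 4194304 < 8000000 ≤ 2^23 = 8388608, so n = 23.

23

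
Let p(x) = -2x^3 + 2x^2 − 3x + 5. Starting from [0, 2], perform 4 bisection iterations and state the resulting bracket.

midpoint 1: p = 2 > 0 → [1, 2]
midpoint 1.5: p = -1.75 < 0 → [1, 1.5]
midpoint 1.25: p = 0.46875 > 0 → [1.25, 1.5]
midpoint 1.375: p = -0.543 < 0 → [1.25, 1.375]

[1.25, 1.375]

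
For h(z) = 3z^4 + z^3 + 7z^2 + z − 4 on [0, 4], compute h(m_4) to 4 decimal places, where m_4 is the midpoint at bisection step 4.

2.0586

z = 2 gives h = 82, positive; keep [0, 2]
z = 1 gives h = 8, positive; keep [0, 1]
z = 0.5 gives h = -1.4375, negative; keep [0.5, 1]
z = 0.75 gives h = 2.0586, positive; keep [0.5, 0.75]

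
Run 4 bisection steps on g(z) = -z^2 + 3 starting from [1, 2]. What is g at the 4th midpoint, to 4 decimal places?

0.1523

z = 1.5 gives g = 0.75, positive; keep [1.5, 2]
z = 1.75 gives g = -0.0625, negative; keep [1.5, 1.75]
z = 1.625 gives g = 0.359375, positive; keep [1.625, 1.75]
z = 1.6875 gives g = 0.1523, positive; keep [1.6875, 1.75]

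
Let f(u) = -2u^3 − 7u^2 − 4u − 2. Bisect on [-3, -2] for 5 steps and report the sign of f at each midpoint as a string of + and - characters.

f(-2.5) = -4.5 < 0, so the root lies in [-3, -2.5]
f(-2.75) = -2.34375 < 0, so the root lies in [-3, -2.75]
f(-2.875) = -0.832031 < 0, so the root lies in [-3, -2.875]
f(-2.9375) = 0.0425 > 0, so the root lies in [-2.9375, -2.875]
f(-2.90625) = -0.405 < 0, so the root lies in [-2.9375, -2.90625]

---+-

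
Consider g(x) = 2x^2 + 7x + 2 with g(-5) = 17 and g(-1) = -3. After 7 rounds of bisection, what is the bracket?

[-3.1875, -3.15625]

midpoint -3: g = -1 < 0 → [-5, -3]
midpoint -4: g = 6 > 0 → [-4, -3]
midpoint -3.5: g = 2 > 0 → [-3.5, -3]
midpoint -3.25: g = 0.375 > 0 → [-3.25, -3]
midpoint -3.125: g = -0.3438 < 0 → [-3.25, -3.125]
midpoint -3.1875: g = 0.0078 > 0 → [-3.1875, -3.125]
midpoint -3.15625: g = -0.1699 < 0 → [-3.1875, -3.15625]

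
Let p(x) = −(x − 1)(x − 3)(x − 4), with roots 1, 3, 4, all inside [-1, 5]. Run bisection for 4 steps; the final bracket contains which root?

1

m = 2, p(m) = -2 (−); new bracket [-1, 2]
m = 0.5, p(m) = 4.375 (+); new bracket [0.5, 2]
m = 1.25, p(m) = -1.203125 (−); new bracket [0.5, 1.25]
m = 0.875, p(m) = 0.8301 (+); new bracket [0.875, 1.25]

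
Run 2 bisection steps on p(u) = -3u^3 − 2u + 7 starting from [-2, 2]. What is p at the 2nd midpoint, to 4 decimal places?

2.0000

midpoint 0: p = 7 > 0 → [0, 2]
midpoint 1: p = 2 > 0 → [1, 2]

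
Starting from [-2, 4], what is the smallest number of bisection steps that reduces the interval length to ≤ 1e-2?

10

Width after n steps is 6/2^n. Need 2^n ≥ 6/1e-2 = 600.
2^9 = 512 < 600 ≤ 2^10 = 1024, so n = 10.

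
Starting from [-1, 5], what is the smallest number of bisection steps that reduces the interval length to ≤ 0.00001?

Width after n steps is 6/2^n. Need 2^n ≥ 6/0.00001 = 600000.
2^19 = 524288 < 600000 ≤ 2^20 = 1048576, so n = 20.

20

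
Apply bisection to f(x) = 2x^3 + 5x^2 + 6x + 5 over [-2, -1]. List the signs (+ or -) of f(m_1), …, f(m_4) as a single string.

+--+

f(-1.5) = 0.5 > 0, so the root lies in [-2, -1.5]
f(-1.75) = -0.90625 < 0, so the root lies in [-1.75, -1.5]
f(-1.625) = -0.128906 < 0, so the root lies in [-1.625, -1.5]
f(-1.5625) = 0.2026 > 0, so the root lies in [-1.625, -1.5625]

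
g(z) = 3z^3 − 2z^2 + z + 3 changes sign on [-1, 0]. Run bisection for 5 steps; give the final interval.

[-0.75, -0.71875]

midpoint -0.5: g = 1.625 > 0 → [-1, -0.5]
midpoint -0.75: g = -0.140625 < 0 → [-0.75, -0.5]
midpoint -0.625: g = 0.861328 > 0 → [-0.75, -0.625]
midpoint -0.6875: g = 0.3923 > 0 → [-0.75, -0.6875]
midpoint -0.71875: g = 0.1341 > 0 → [-0.75, -0.71875]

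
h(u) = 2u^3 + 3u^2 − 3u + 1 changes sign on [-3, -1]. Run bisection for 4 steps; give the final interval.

[-2.375, -2.25]

u = -2 gives h = 3, positive; keep [-3, -2]
u = -2.5 gives h = -4, negative; keep [-2.5, -2]
u = -2.25 gives h = 0.15625, positive; keep [-2.5, -2.25]
u = -2.375 gives h = -1.7461, negative; keep [-2.375, -2.25]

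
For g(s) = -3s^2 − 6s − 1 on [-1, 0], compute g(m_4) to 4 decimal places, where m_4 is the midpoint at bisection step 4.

s = -0.5 gives g = 1.25, positive; keep [-0.5, 0]
s = -0.25 gives g = 0.3125, positive; keep [-0.25, 0]
s = -0.125 gives g = -0.296875, negative; keep [-0.25, -0.125]
s = -0.1875 gives g = 0.0195, positive; keep [-0.1875, -0.125]

0.0195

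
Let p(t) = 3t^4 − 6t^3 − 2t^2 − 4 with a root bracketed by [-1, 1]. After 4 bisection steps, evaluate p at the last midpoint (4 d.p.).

0.2468

midpoint 0: p = -4 < 0 → [-1, 0]
midpoint -0.5: p = -3.5625 < 0 → [-1, -0.5]
midpoint -0.75: p = -1.644531 < 0 → [-1, -0.75]
midpoint -0.875: p = 0.2468 > 0 → [-0.875, -0.75]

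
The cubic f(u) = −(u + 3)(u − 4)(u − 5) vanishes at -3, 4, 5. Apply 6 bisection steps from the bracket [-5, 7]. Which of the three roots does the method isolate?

-3

midpoint 1: f = -48 < 0 → [-5, 1]
midpoint -2: f = -42 < 0 → [-5, -2]
midpoint -3.5: f = 31.875 > 0 → [-3.5, -2]
midpoint -2.75: f = -13.0781 < 0 → [-3.5, -2.75]
midpoint -3.125: f = 7.2363 > 0 → [-3.125, -2.75]
midpoint -2.9375: f = -3.4417 < 0 → [-3.125, -2.9375]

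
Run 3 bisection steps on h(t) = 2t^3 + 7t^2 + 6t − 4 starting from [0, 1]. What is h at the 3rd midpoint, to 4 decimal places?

h(0.5) = 1 > 0, so the root lies in [0, 0.5]
h(0.25) = -2.03125 < 0, so the root lies in [0.25, 0.5]
h(0.375) = -0.660156 < 0, so the root lies in [0.375, 0.5]

-0.6602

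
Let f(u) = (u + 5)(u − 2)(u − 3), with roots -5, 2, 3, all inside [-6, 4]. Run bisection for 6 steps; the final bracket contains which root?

midpoint -1: f = 48 > 0 → [-6, -1]
midpoint -3.5: f = 53.625 > 0 → [-6, -3.5]
midpoint -4.75: f = 13.078125 > 0 → [-6, -4.75]
midpoint -5.375: f = -23.1621 < 0 → [-5.375, -4.75]
midpoint -5.0625: f = -3.5588 < 0 → [-5.0625, -4.75]
midpoint -4.90625: f = 5.119 > 0 → [-5.0625, -4.90625]

-5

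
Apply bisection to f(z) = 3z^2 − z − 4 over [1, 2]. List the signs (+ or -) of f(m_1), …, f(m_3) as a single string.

+-+

midpoint 1.5: f = 1.25 > 0 → [1, 1.5]
midpoint 1.25: f = -0.5625 < 0 → [1.25, 1.5]
midpoint 1.375: f = 0.296875 > 0 → [1.25, 1.375]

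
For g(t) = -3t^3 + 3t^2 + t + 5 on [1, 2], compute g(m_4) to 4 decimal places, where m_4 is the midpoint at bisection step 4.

m = 1.5, g(m) = 3.125 (+); new bracket [1.5, 2]
m = 1.75, g(m) = -0.140625 (−); new bracket [1.5, 1.75]
m = 1.625, g(m) = 1.673828 (+); new bracket [1.625, 1.75]
m = 1.6875, g(m) = 0.8142 (+); new bracket [1.6875, 1.75]

0.8142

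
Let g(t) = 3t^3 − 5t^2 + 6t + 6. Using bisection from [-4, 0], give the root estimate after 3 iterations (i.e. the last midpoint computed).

-0.5

midpoint -2: g = -50 < 0 → [-2, 0]
midpoint -1: g = -8 < 0 → [-1, 0]
midpoint -0.5: g = 1.375 > 0 → [-1, -0.5]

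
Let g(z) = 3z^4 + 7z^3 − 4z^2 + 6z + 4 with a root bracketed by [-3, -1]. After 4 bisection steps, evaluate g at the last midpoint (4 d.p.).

g(-2) = -32 < 0, so the root lies in [-3, -2]
g(-2.5) = -28.1875 < 0, so the root lies in [-3, -2.5]
g(-2.75) = -16.753906 < 0, so the root lies in [-3, -2.75]
g(-2.875) = -7.6965 < 0, so the root lies in [-3, -2.875]

-7.6965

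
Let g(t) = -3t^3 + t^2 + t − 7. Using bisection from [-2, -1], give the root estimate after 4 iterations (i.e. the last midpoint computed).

-1.3125

g(-1.5) = 3.875 > 0, so the root lies in [-1.5, -1]
g(-1.25) = -0.828125 < 0, so the root lies in [-1.5, -1.25]
g(-1.375) = 1.314453 > 0, so the root lies in [-1.375, -1.25]
g(-1.3125) = 0.1931 > 0, so the root lies in [-1.3125, -1.25]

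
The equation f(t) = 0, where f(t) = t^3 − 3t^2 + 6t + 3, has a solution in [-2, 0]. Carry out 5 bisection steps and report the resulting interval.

midpoint -1: f = -7 < 0 → [-1, 0]
midpoint -0.5: f = -0.875 < 0 → [-0.5, 0]
midpoint -0.25: f = 1.296875 > 0 → [-0.5, -0.25]
midpoint -0.375: f = 0.2754 > 0 → [-0.5, -0.375]
midpoint -0.4375: f = -0.283 < 0 → [-0.4375, -0.375]

[-0.4375, -0.375]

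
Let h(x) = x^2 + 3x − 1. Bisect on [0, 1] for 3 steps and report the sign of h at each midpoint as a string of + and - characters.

+-+

x = 0.5 gives h = 0.75, positive; keep [0, 0.5]
x = 0.25 gives h = -0.1875, negative; keep [0.25, 0.5]
x = 0.375 gives h = 0.265625, positive; keep [0.25, 0.375]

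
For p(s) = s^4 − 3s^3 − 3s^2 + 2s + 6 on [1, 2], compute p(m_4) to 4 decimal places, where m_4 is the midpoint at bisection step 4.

m = 1.5, p(m) = -2.8125 (−); new bracket [1, 1.5]
m = 1.25, p(m) = 0.394531 (+); new bracket [1.25, 1.5]
m = 1.375, p(m) = -1.14624 (−); new bracket [1.25, 1.375]
m = 1.3125, p(m) = -0.3584 (−); new bracket [1.25, 1.3125]

-0.3584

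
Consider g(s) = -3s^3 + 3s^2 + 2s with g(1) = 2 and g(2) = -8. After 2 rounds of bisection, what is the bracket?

m = 1.5, g(m) = -0.375 (−); new bracket [1, 1.5]
m = 1.25, g(m) = 1.328125 (+); new bracket [1.25, 1.5]

[1.25, 1.5]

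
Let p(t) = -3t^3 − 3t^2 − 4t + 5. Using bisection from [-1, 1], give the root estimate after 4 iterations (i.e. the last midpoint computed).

p(0) = 5 > 0, so the root lies in [0, 1]
p(0.5) = 1.875 > 0, so the root lies in [0.5, 1]
p(0.75) = -0.953125 < 0, so the root lies in [0.5, 0.75]
p(0.625) = 0.5957 > 0, so the root lies in [0.625, 0.75]

0.625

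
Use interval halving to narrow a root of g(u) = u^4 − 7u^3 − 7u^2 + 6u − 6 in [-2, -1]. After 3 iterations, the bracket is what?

[-1.625, -1.5]

g(-1.5) = -2.0625 < 0, so the root lies in [-2, -1.5]
g(-1.75) = 8.957031 > 0, so the root lies in [-1.75, -1.5]
g(-1.625) = 2.775635 > 0, so the root lies in [-1.625, -1.5]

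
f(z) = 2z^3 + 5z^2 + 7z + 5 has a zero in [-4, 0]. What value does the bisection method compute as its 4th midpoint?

-1.25

z = -2 gives f = -5, negative; keep [-2, 0]
z = -1 gives f = 1, positive; keep [-2, -1]
z = -1.5 gives f = -1, negative; keep [-1.5, -1]
z = -1.25 gives f = 0.1562, positive; keep [-1.5, -1.25]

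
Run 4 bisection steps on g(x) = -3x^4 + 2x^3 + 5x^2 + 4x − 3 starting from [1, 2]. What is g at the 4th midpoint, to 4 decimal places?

g(1.5) = 5.8125 > 0, so the root lies in [1.5, 2]
g(1.75) = 1.894531 > 0, so the root lies in [1.75, 2]
g(1.875) = -1.817139 < 0, so the root lies in [1.75, 1.875]
g(1.8125) = 0.2077 > 0, so the root lies in [1.8125, 1.875]

0.2077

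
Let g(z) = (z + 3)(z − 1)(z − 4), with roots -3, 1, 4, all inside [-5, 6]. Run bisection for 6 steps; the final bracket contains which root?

-3

g(0.5) = 6.125 > 0, so the root lies in [-5, 0.5]
g(-2.25) = 15.234375 > 0, so the root lies in [-5, -2.25]
g(-3.625) = -22.041016 < 0, so the root lies in [-3.625, -2.25]
g(-2.9375) = 1.7073 > 0, so the root lies in [-3.625, -2.9375]
g(-3.28125) = -8.7674 < 0, so the root lies in [-3.28125, -2.9375]
g(-3.109375) = -3.1954 < 0, so the root lies in [-3.109375, -2.9375]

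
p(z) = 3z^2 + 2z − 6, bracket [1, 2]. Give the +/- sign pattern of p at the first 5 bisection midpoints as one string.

p(1.5) = 3.75 > 0, so the root lies in [1, 1.5]
p(1.25) = 1.1875 > 0, so the root lies in [1, 1.25]
p(1.125) = 0.046875 > 0, so the root lies in [1, 1.125]
p(1.0625) = -0.4883 < 0, so the root lies in [1.0625, 1.125]
p(1.09375) = -0.2236 < 0, so the root lies in [1.09375, 1.125]

+++--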